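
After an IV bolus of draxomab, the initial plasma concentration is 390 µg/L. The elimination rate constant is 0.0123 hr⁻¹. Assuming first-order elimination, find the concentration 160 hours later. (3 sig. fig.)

54.5 µg/L

C(t) = C₀ e^(−kt) = 390 × e^(−0.01230 × 160) = 390 × e^(−1.968) = 390 × 0.1397 ≈ 54.5 µg/L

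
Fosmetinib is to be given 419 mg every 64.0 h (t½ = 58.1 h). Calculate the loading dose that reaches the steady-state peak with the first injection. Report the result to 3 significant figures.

785 mg

k = ln 2 / 58.1 = 0.01193 h⁻¹
Accumulation ratio R = 1 / (1 − e^(−kτ)) = 1 / (1 − e^(−0.01193×64.0)) = 1 / (1 − 0.4660) = 1.873
Loading dose = maintenance dose × R = 419 × 1.873 ≈ 785 mg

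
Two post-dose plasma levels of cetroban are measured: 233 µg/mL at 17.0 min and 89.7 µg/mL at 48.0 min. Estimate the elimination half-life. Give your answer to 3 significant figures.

k = ln(C₁/C₂) / (t₂ − t₁) = ln(233/89.7) / (48.0 − 17.0)
  = 0.9546 / 31.00 = 0.03079 min⁻¹
t½ = ln 2 / k = ln 2 / 0.03079 ≈ 22.5 minutes

22.5 minutes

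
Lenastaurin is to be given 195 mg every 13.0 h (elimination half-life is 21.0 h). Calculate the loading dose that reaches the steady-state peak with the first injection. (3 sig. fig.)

k = ln 2 / 21.0 = 0.03301 h⁻¹
Accumulation ratio R = 1 / (1 − e^(−kτ)) = 1 / (1 − e^(−0.03301×13.0)) = 1 / (1 − 0.6511) = 2.866
Loading dose = maintenance dose × R = 195 × 2.866 ≈ 559 mg

559 mg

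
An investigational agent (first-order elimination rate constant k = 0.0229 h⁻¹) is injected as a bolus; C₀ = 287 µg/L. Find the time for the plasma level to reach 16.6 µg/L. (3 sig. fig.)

C(t) = C₀ e^(−kt)  ⇒  t = ln(C₀/C) / k
t = ln(287/16.6) / 0.02290 = 2.850 / 0.02290 ≈ 124 hours

124 hours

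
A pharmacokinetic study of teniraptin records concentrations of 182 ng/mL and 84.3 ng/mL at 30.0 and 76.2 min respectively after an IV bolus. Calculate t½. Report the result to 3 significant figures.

41.6 minutes

k = ln(C₁/C₂) / (t₂ − t₁) = ln(182/84.3) / (76.2 − 30.0)
  = 0.7696 / 46.20 = 0.01666 min⁻¹
t½ = ln 2 / k = ln 2 / 0.01666 ≈ 41.6 minutes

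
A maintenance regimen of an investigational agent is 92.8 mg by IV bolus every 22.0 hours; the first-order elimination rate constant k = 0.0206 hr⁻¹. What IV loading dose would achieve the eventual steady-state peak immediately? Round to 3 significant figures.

Accumulation ratio R = 1 / (1 − e^(−kτ)) = 1 / (1 − e^(−0.02060×22.0)) = 1 / (1 − 0.6356) = 2.744
Loading dose = maintenance dose × R = 92.8 × 2.744 ≈ 255 mg

255 mg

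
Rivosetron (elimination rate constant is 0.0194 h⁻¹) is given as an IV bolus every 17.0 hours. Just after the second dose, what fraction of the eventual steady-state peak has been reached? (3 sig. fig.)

0.483

f_n = 1 − e^(−nkτ) = 1 − e^(−2 × 0.01940 × 17.0) = 1 − e^(−0.6596) = 1 − 0.5171 ≈ 0.483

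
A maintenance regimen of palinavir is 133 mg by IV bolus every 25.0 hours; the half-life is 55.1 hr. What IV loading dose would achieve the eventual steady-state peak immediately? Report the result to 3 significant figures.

k = ln 2 / 55.1 = 0.01258 hr⁻¹
Accumulation ratio R = 1 / (1 − e^(−kτ)) = 1 / (1 − e^(−0.01258×25.0)) = 1 / (1 − 0.7302) = 3.706
Loading dose = maintenance dose × R = 133 × 3.706 ≈ 493 mg

493 mg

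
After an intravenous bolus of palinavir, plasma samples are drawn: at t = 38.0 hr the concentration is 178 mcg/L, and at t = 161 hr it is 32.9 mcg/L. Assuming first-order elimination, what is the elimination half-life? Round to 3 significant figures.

50.5 hours

k = ln(C₁/C₂) / (t₂ − t₁) = ln(178/32.9) / (161 − 38.0)
  = 1.688 / 123.0 = 0.01373 hr⁻¹
t½ = ln 2 / k = ln 2 / 0.01373 ≈ 50.5 hours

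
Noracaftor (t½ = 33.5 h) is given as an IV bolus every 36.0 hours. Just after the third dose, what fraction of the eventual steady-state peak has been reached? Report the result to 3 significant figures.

k = ln 2 / 33.5 = 0.02069 h⁻¹
f_n = 1 − e^(−nkτ) = 1 − e^(−3 × 0.02069 × 36.0) = 1 − e^(−2.235) = 1 − 0.1070 ≈ 0.893

0.893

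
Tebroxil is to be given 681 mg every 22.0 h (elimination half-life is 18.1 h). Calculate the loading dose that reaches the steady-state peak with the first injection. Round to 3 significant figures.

1200 mg

k = ln 2 / 18.1 = 0.03830 h⁻¹
Accumulation ratio R = 1 / (1 − e^(−kτ)) = 1 / (1 − e^(−0.03830×22.0)) = 1 / (1 − 0.4306) = 1.756
Loading dose = maintenance dose × R = 681 × 1.756 ≈ 1200 mg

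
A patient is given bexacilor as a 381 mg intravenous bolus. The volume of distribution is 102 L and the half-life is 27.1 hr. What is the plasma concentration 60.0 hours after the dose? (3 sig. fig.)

C₀ = dose / V = 381 / 102 = 3.735 µg/mL
k = ln 2 / 27.1 = 0.02558 hr⁻¹
C(t) = C₀ e^(−kt) = 3.735 × e^(−0.02558 × 60.0) = 3.735 × e^(−1.535) = 3.735 × 0.2155 ≈ 0.805 µg/mL

0.805 µg/mL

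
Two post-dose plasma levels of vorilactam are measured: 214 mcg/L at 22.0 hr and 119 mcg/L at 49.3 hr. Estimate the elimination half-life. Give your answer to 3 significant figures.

k = ln(C₁/C₂) / (t₂ − t₁) = ln(214/119) / (49.3 − 22.0)
  = 0.5869 / 27.30 = 0.02150 hr⁻¹
t½ = ln 2 / k = ln 2 / 0.02150 ≈ 32.2 hours

32.2 hours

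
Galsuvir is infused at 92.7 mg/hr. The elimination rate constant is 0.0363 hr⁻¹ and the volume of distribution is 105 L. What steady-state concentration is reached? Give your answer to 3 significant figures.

CL = k · V = 0.0363 × 105 = 3.811 L/hr
Css = rate / CL = 92.7 / 3.811 ≈ 24.3 mg/L

24.3 mg/L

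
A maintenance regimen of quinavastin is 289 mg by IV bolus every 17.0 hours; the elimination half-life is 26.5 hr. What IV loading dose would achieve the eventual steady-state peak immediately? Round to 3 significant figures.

805 mg

k = ln 2 / 26.5 = 0.02616 hr⁻¹
Accumulation ratio R = 1 / (1 − e^(−kτ)) = 1 / (1 − e^(−0.02616×17.0)) = 1 / (1 − 0.6410) = 2.786
Loading dose = maintenance dose × R = 289 × 2.786 ≈ 805 mg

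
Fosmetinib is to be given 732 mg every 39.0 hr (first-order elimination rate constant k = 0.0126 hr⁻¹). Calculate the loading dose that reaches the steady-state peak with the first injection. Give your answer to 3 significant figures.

1890 mg

Accumulation ratio R = 1 / (1 − e^(−kτ)) = 1 / (1 − e^(−0.01260×39.0)) = 1 / (1 − 0.6118) = 2.576
Loading dose = maintenance dose × R = 732 × 2.576 ≈ 1890 mg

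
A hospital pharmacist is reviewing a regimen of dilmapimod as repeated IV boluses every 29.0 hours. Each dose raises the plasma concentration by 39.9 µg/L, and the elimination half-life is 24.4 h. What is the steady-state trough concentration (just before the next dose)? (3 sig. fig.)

k = ln 2 / 24.4 = 0.02841 h⁻¹
Fraction remaining after one interval: e^(−kτ) = e^(−0.02841 × 29.0) = 0.4388
R = 1 / (1 − 0.4388) = 1.782
Css,max = 39.9 × 1.782 = 71.09 µg/L
Css,min = Css,max × e^(−kτ) = 71.09 × 0.4388 ≈ 31.2 µg/L

31.2 µg/L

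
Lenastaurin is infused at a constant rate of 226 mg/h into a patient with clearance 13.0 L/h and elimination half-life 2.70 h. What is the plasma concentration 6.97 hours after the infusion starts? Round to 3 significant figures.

14.5 µg/mL

Css = rate / CL = 226 / 13.0 = 17.38 µg/mL
k = ln 2 / 2.70 = 0.2567 h⁻¹
C(t) = Css (1 − e^(−kt)) = 17.38 × (1 − e^(−1.789)) = 17.38 × 0.8329 ≈ 14.5 µg/mL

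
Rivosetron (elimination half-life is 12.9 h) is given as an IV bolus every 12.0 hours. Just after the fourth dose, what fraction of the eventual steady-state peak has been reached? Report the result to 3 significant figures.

0.924

k = ln 2 / 12.9 = 0.05373 h⁻¹
f_n = 1 − e^(−nkτ) = 1 − e^(−4 × 0.05373 × 12.0) = 1 − e^(−2.579) = 1 − 0.07584 ≈ 0.924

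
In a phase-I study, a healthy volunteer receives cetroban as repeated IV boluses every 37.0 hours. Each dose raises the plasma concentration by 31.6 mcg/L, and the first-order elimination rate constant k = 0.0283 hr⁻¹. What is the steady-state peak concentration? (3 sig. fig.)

48.7 mcg/L

Fraction remaining after one interval: e^(−kτ) = e^(−0.02830 × 37.0) = 0.3510
R = 1 / (1 − 0.3510) = 1.541
Css,max = 31.6 × 1.541 ≈ 48.7 mcg/L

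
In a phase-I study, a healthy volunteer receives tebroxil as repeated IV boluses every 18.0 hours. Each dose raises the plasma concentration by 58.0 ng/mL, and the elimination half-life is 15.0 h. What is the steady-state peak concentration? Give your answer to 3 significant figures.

k = ln 2 / 15.0 = 0.04621 h⁻¹
Fraction remaining after one interval: e^(−kτ) = e^(−0.04621 × 18.0) = 0.4353
R = 1 / (1 − 0.4353) = 1.771
Css,max = 58.0 × 1.771 ≈ 103 ng/mL

103 ng/mL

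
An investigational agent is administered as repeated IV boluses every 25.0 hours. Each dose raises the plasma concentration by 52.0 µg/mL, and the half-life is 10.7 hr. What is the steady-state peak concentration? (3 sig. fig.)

64.8 µg/mL

k = ln 2 / 10.7 = 0.06478 hr⁻¹
Fraction remaining after one interval: e^(−kτ) = e^(−0.06478 × 25.0) = 0.1980
R = 1 / (1 − 0.1980) = 1.247
Css,max = 52.0 × 1.247 ≈ 64.8 µg/mL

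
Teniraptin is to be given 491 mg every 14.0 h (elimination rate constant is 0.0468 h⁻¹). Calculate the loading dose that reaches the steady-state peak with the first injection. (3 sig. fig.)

1020 mg

Accumulation ratio R = 1 / (1 − e^(−kτ)) = 1 / (1 − e^(−0.04680×14.0)) = 1 / (1 − 0.5193) = 2.080
Loading dose = maintenance dose × R = 491 × 2.080 ≈ 1020 mg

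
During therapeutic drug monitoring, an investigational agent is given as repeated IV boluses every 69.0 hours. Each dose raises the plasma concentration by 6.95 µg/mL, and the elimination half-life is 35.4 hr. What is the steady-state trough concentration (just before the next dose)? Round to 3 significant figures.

2.43 µg/mL

k = ln 2 / 35.4 = 0.01958 hr⁻¹
Fraction remaining after one interval: e^(−kτ) = e^(−0.01958 × 69.0) = 0.2590
R = 1 / (1 − 0.2590) = 1.349
Css,max = 6.95 × 1.349 = 9.379 µg/mL
Css,min = Css,max × e^(−kτ) = 9.379 × 0.2590 ≈ 2.43 µg/mL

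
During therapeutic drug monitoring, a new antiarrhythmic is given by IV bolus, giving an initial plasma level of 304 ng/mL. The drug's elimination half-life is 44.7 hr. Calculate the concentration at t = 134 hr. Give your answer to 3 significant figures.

38.1 ng/mL

k = ln 2 / 44.7 = 0.01551 hr⁻¹
134 hr is 2.998 half-lives, so C = 304 × (1/2)^2.998 = 304 × 0.1252 ≈ 38.1 ng/mL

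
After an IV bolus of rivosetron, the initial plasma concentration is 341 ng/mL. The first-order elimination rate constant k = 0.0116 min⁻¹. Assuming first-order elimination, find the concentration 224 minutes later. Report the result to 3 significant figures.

25.4 ng/mL

C(t) = C₀ e^(−kt) = 341 × e^(−0.01160 × 224) = 341 × e^(−2.598) = 341 × 0.07439 ≈ 25.4 ng/mL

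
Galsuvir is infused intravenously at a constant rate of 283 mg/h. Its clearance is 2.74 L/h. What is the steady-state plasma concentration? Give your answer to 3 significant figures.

Css = infusion rate / CL = 283 / 2.74 ≈ 103 mg/L

103 mg/L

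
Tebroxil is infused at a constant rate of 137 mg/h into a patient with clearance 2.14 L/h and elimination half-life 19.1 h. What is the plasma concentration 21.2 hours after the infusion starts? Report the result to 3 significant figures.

34.4 mg/L

Css = rate / CL = 137 / 2.14 = 64.02 mg/L
k = ln 2 / 19.1 = 0.03629 h⁻¹
C(t) = Css (1 − e^(−kt)) = 64.02 × (1 − e^(−0.7694)) = 64.02 × 0.5367 ≈ 34.4 mg/L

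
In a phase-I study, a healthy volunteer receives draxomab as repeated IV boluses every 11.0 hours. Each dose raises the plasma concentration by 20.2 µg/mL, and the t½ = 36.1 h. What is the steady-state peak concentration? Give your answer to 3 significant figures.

106 µg/mL

k = ln 2 / 36.1 = 0.01920 h⁻¹
Fraction remaining after one interval: e^(−kτ) = e^(−0.01920 × 11.0) = 0.8096
R = 1 / (1 − 0.8096) = 5.252
Css,max = 20.2 × 5.252 ≈ 106 µg/mL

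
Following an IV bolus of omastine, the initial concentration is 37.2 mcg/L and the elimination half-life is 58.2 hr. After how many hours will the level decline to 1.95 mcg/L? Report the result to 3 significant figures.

248 hours

k = ln 2 / 58.2 = 0.01191 hr⁻¹
C(t) = C₀ e^(−kt)  ⇒  t = ln(C₀/C) / k
t = ln(37.2/1.95) / 0.01191 = 2.948 / 0.01191 ≈ 248 hours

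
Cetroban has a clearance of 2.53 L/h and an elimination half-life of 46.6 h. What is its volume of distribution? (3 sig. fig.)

k = ln 2 / t½ = ln 2 / 46.6 = 0.01487 h⁻¹
V = CL / k = 2.53 / 0.01487 ≈ 170 L

170 L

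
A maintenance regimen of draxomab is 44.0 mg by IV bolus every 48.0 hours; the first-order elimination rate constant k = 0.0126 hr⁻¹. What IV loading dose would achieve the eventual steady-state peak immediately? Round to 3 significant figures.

97.0 mg

Accumulation ratio R = 1 / (1 − e^(−kτ)) = 1 / (1 − e^(−0.01260×48.0)) = 1 / (1 − 0.5462) = 2.204
Loading dose = maintenance dose × R = 44.0 × 2.204 ≈ 97.0 mg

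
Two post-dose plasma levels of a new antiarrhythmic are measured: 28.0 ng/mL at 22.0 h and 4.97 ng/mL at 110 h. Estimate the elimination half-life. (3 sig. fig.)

35.3 hours

k = ln(C₁/C₂) / (t₂ − t₁) = ln(28.0/4.97) / (110 − 22.0)
  = 1.729 / 88.00 = 0.01965 h⁻¹
t½ = ln 2 / k = ln 2 / 0.01965 ≈ 35.3 hours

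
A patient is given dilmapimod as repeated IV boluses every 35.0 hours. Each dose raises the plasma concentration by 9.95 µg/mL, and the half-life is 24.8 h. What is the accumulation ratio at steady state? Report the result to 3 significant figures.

k = ln 2 / 24.8 = 0.02795 h⁻¹
Fraction remaining after one interval: e^(−kτ) = e^(−0.02795 × 35.0) = 0.3760
R = 1 / (1 − 0.3760) = 1 / 0.6240 ≈ 1.60

1.60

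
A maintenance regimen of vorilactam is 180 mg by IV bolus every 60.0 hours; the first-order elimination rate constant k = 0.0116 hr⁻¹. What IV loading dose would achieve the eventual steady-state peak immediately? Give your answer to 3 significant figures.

Accumulation ratio R = 1 / (1 − e^(−kτ)) = 1 / (1 − e^(−0.01160×60.0)) = 1 / (1 − 0.4986) = 1.994
Loading dose = maintenance dose × R = 180 × 1.994 ≈ 359 mg

359 mg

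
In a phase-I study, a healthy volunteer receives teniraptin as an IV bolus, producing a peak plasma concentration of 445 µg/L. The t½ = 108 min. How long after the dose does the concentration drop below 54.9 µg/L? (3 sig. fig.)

326 minutes

k = ln 2 / 108 = 0.006418 min⁻¹
C(t) = C₀ e^(−kt)  ⇒  t = ln(C₀/C) / k
t = ln(445/54.9) / 0.006418 = 2.093 / 0.006418 ≈ 326 minutes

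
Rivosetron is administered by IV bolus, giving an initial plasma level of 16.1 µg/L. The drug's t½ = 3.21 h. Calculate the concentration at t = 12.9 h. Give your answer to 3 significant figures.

k = ln 2 / 3.21 = 0.2159 h⁻¹
12.9 h is 4.019 half-lives, so C = 16.1 × (1/2)^4.019 = 16.1 × 0.06170 ≈ 0.993 µg/L

0.993 µg/L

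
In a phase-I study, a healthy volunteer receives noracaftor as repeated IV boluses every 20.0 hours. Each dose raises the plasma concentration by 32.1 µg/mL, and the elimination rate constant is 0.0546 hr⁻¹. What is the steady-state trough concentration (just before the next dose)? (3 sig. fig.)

16.2 µg/mL

Fraction remaining after one interval: e^(−kτ) = e^(−0.05460 × 20.0) = 0.3355
R = 1 / (1 − 0.3355) = 1.505
Css,max = 32.1 × 1.505 = 48.31 µg/mL
Css,min = Css,max × e^(−kτ) = 48.31 × 0.3355 ≈ 16.2 µg/mL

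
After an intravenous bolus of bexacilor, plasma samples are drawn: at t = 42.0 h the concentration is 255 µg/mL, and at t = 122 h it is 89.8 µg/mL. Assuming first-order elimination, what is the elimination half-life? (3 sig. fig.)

53.1 hours

k = ln(C₁/C₂) / (t₂ − t₁) = ln(255/89.8) / (122 − 42.0)
  = 1.044 / 80.00 = 0.01305 h⁻¹
t½ = ln 2 / k = ln 2 / 0.01305 ≈ 53.1 hours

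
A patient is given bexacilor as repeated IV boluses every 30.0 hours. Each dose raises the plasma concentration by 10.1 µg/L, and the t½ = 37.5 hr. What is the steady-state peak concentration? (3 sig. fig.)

k = ln 2 / 37.5 = 0.01848 hr⁻¹
Fraction remaining after one interval: e^(−kτ) = e^(−0.01848 × 30.0) = 0.5743
R = 1 / (1 − 0.5743) = 2.349
Css,max = 10.1 × 2.349 ≈ 23.7 µg/L

23.7 µg/L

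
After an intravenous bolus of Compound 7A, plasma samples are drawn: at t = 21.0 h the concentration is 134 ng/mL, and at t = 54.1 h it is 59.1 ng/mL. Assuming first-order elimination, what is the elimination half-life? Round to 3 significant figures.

28.0 hours

k = ln(C₁/C₂) / (t₂ − t₁) = ln(134/59.1) / (54.1 − 21.0)
  = 0.8186 / 33.10 = 0.02473 h⁻¹
t½ = ln 2 / k = ln 2 / 0.02473 ≈ 28.0 hours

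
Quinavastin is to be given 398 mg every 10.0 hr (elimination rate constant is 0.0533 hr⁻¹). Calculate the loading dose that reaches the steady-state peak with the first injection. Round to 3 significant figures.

963 mg

Accumulation ratio R = 1 / (1 − e^(−kτ)) = 1 / (1 − e^(−0.05330×10.0)) = 1 / (1 − 0.5868) = 2.420
Loading dose = maintenance dose × R = 398 × 2.420 ≈ 963 mg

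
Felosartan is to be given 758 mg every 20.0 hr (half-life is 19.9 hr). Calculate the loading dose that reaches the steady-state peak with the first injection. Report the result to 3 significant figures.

k = ln 2 / 19.9 = 0.03483 hr⁻¹
Accumulation ratio R = 1 / (1 − e^(−kτ)) = 1 / (1 − e^(−0.03483×20.0)) = 1 / (1 − 0.4983) = 1.993
Loading dose = maintenance dose × R = 758 × 1.993 ≈ 1510 mg

1510 mg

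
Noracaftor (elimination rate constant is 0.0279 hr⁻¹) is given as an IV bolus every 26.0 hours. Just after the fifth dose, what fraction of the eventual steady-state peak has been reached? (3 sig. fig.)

f_n = 1 − e^(−nkτ) = 1 − e^(−5 × 0.02790 × 26.0) = 1 − e^(−3.627) = 1 − 0.02660 ≈ 0.973

0.973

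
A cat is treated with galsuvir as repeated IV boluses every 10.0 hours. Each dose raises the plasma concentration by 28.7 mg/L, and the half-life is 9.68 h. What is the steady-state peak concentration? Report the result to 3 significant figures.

k = ln 2 / 9.68 = 0.07161 h⁻¹
Fraction remaining after one interval: e^(−kτ) = e^(−0.07161 × 10.0) = 0.4887
R = 1 / (1 − 0.4887) = 1.956
Css,max = 28.7 × 1.956 ≈ 56.1 mg/L

56.1 mg/L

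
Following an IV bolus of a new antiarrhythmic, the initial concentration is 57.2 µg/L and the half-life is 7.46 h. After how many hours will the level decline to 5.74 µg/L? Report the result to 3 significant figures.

k = ln 2 / 7.46 = 0.09292 h⁻¹
C(t) = C₀ e^(−kt)  ⇒  t = ln(C₀/C) / k
t = ln(57.2/5.74) / 0.09292 = 2.299 / 0.09292 ≈ 24.7 hours

24.7 hours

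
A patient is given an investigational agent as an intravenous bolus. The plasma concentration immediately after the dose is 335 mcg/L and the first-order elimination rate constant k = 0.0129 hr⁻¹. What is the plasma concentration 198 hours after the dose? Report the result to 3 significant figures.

C(t) = C₀ e^(−kt) = 335 × e^(−0.01290 × 198) = 335 × e^(−2.554) = 335 × 0.07775 ≈ 26.0 mcg/L

26.0 mcg/L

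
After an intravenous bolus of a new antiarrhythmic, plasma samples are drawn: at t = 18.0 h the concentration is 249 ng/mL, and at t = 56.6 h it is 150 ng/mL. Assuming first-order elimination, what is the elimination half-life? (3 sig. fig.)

k = ln(C₁/C₂) / (t₂ − t₁) = ln(249/150) / (56.6 − 18.0)
  = 0.5068 / 38.60 = 0.01313 h⁻¹
t½ = ln 2 / k = ln 2 / 0.01313 ≈ 52.8 hours

52.8 hours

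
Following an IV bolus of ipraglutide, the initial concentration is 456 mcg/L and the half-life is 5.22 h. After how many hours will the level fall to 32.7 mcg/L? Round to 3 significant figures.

19.8 hours

k = ln 2 / 5.22 = 0.1328 h⁻¹
C(t) = C₀ e^(−kt)  ⇒  t = ln(C₀/C) / k
t = ln(456/32.7) / 0.1328 = 2.635 / 0.1328 ≈ 19.8 hours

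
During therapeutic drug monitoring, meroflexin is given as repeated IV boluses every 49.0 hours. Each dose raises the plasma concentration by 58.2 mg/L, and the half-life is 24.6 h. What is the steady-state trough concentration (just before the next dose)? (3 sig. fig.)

19.5 mg/L

k = ln 2 / 24.6 = 0.02818 h⁻¹
Fraction remaining after one interval: e^(−kτ) = e^(−0.02818 × 49.0) = 0.2514
R = 1 / (1 − 0.2514) = 1.336
Css,max = 58.2 × 1.336 = 77.75 mg/L
Css,min = Css,max × e^(−kτ) = 77.75 × 0.2514 ≈ 19.5 mg/L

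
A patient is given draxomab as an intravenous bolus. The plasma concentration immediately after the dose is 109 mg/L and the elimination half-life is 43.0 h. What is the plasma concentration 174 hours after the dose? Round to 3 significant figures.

k = ln 2 / 43.0 = 0.01612 h⁻¹
174 h is 4.047 half-lives, so C = 109 × (1/2)^4.047 = 109 × 0.06052 ≈ 6.60 mg/L

6.60 mg/L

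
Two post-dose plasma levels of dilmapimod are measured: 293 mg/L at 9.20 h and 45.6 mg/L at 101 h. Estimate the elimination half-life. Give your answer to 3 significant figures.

k = ln(C₁/C₂) / (t₂ − t₁) = ln(293/45.6) / (101 − 9.20)
  = 1.860 / 91.80 = 0.02026 h⁻¹
t½ = ln 2 / k = ln 2 / 0.02026 ≈ 34.2 hours

34.2 hours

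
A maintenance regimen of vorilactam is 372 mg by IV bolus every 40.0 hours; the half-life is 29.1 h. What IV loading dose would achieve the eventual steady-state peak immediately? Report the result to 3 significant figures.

k = ln 2 / 29.1 = 0.02382 h⁻¹
Accumulation ratio R = 1 / (1 − e^(−kτ)) = 1 / (1 − e^(−0.02382×40.0)) = 1 / (1 − 0.3857) = 1.628
Loading dose = maintenance dose × R = 372 × 1.628 ≈ 606 mg

606 mg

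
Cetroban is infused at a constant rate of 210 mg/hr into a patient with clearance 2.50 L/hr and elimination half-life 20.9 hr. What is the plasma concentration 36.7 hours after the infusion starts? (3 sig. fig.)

59.1 mg/L

Css = rate / CL = 210 / 2.50 = 84.00 mg/L
k = ln 2 / 20.9 = 0.03316 hr⁻¹
C(t) = Css (1 − e^(−kt)) = 84.00 × (1 − e^(−1.217)) = 84.00 × 0.7039 ≈ 59.1 mg/L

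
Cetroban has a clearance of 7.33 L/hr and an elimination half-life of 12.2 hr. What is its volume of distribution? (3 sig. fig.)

129 L

k = ln 2 / t½ = ln 2 / 12.2 = 0.05682 hr⁻¹
V = CL / k = 7.33 / 0.05682 ≈ 129 L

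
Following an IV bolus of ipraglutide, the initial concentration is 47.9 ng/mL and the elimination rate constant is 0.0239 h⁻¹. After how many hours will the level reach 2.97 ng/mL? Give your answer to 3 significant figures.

116 hours

C(t) = C₀ e^(−kt)  ⇒  t = ln(C₀/C) / k
t = ln(47.9/2.97) / 0.02390 = 2.781 / 0.02390 ≈ 116 hours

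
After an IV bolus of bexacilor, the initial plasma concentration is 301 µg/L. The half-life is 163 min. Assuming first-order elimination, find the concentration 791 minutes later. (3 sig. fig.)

10.4 µg/L

k = ln 2 / 163 = 0.004252 min⁻¹
791 min is 4.853 half-lives, so C = 301 × (1/2)^4.853 = 301 × 0.03461 ≈ 10.4 µg/L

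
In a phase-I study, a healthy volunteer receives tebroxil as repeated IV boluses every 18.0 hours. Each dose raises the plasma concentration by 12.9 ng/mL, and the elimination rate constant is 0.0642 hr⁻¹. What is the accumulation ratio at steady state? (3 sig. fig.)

1.46

Fraction remaining after one interval: e^(−kτ) = e^(−0.06420 × 18.0) = 0.3149
R = 1 / (1 − 0.3149) = 1 / 0.6851 ≈ 1.46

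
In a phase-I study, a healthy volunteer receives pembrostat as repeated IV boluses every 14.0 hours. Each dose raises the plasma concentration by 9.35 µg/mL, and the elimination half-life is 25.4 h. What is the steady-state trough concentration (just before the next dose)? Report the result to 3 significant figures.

20.1 µg/mL

k = ln 2 / 25.4 = 0.02729 h⁻¹
Fraction remaining after one interval: e^(−kτ) = e^(−0.02729 × 14.0) = 0.6825
R = 1 / (1 − 0.6825) = 3.149
Css,max = 9.35 × 3.149 = 29.45 µg/mL
Css,min = Css,max × e^(−kτ) = 29.45 × 0.6825 ≈ 20.1 µg/mL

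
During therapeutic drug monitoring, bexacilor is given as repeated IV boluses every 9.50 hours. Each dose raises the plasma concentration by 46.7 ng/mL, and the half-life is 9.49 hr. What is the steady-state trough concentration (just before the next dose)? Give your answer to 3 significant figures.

k = ln 2 / 9.49 = 0.07304 hr⁻¹
Fraction remaining after one interval: e^(−kτ) = e^(−0.07304 × 9.50) = 0.4996
R = 1 / (1 − 0.4996) = 1.999
Css,max = 46.7 × 1.999 = 93.33 ng/mL
Css,min = Css,max × e^(−kτ) = 93.33 × 0.4996 ≈ 46.6 ng/mL

46.6 ng/mL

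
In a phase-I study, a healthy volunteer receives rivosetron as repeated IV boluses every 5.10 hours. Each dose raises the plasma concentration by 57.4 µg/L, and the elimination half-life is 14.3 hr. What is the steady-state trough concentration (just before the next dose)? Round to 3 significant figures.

205 µg/L

k = ln 2 / 14.3 = 0.04847 hr⁻¹
Fraction remaining after one interval: e^(−kτ) = e^(−0.04847 × 5.10) = 0.7810
R = 1 / (1 − 0.7810) = 4.566
Css,max = 57.4 × 4.566 = 262.1 µg/L
Css,min = Css,max × e^(−kτ) = 262.1 × 0.7810 ≈ 205 µg/L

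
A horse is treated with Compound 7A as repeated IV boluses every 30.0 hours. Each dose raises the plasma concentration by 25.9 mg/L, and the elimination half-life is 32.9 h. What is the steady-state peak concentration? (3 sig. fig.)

55.3 mg/L

k = ln 2 / 32.9 = 0.02107 h⁻¹
Fraction remaining after one interval: e^(−kτ) = e^(−0.02107 × 30.0) = 0.5315
R = 1 / (1 − 0.5315) = 2.134
Css,max = 25.9 × 2.134 ≈ 55.3 mg/L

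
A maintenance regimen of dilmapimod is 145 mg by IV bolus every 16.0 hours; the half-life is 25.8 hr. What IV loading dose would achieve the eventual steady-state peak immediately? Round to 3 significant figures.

k = ln 2 / 25.8 = 0.02687 hr⁻¹
Accumulation ratio R = 1 / (1 − e^(−kτ)) = 1 / (1 − e^(−0.02687×16.0)) = 1 / (1 − 0.6506) = 2.862
Loading dose = maintenance dose × R = 145 × 2.862 ≈ 415 mg

415 mg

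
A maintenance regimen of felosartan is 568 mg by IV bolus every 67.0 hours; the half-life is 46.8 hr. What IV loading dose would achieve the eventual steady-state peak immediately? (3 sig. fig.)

k = ln 2 / 46.8 = 0.01481 hr⁻¹
Accumulation ratio R = 1 / (1 − e^(−kτ)) = 1 / (1 − e^(−0.01481×67.0)) = 1 / (1 − 0.3707) = 1.589
Loading dose = maintenance dose × R = 568 × 1.589 ≈ 903 mg

903 mg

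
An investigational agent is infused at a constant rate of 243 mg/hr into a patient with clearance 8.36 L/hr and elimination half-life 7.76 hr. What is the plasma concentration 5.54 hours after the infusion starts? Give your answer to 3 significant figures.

Css = rate / CL = 243 / 8.36 = 29.07 µg/mL
k = ln 2 / 7.76 = 0.08932 hr⁻¹
C(t) = Css (1 − e^(−kt)) = 29.07 × (1 − e^(−0.4948)) = 29.07 × 0.3903 ≈ 11.3 µg/mL

11.3 µg/mL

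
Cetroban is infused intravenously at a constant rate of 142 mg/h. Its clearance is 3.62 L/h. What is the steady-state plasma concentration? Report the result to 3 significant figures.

39.2 µg/mL

Css = infusion rate / CL = 142 / 3.62 ≈ 39.2 µg/mL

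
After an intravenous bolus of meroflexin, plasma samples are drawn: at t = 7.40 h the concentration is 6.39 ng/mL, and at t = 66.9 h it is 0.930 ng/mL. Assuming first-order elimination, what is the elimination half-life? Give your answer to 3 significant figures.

k = ln(C₁/C₂) / (t₂ − t₁) = ln(6.39/0.930) / (66.9 − 7.40)
  = 1.927 / 59.50 = 0.03239 h⁻¹
t½ = ln 2 / k = ln 2 / 0.03239 ≈ 21.4 hours

21.4 hours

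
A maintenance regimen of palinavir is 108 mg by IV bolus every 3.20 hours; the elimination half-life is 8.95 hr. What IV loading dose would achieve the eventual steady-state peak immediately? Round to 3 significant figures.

492 mg

k = ln 2 / 8.95 = 0.07745 hr⁻¹
Accumulation ratio R = 1 / (1 − e^(−kτ)) = 1 / (1 − e^(−0.07745×3.20)) = 1 / (1 − 0.7805) = 4.556
Loading dose = maintenance dose × R = 108 × 4.556 ≈ 492 mg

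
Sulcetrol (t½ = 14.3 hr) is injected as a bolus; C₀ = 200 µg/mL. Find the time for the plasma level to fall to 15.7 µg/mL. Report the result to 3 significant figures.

k = ln 2 / 14.3 = 0.04847 hr⁻¹
C(t) = C₀ e^(−kt)  ⇒  t = ln(C₀/C) / k
t = ln(200/15.7) / 0.04847 = 2.545 / 0.04847 ≈ 52.5 hours

52.5 hours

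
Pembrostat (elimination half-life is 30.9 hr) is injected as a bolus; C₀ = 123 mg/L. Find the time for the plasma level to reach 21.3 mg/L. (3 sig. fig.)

k = ln 2 / 30.9 = 0.02243 hr⁻¹
C(t) = C₀ e^(−kt)  ⇒  t = ln(C₀/C) / k
t = ln(123/21.3) / 0.02243 = 1.753 / 0.02243 ≈ 78.2 hours

78.2 hours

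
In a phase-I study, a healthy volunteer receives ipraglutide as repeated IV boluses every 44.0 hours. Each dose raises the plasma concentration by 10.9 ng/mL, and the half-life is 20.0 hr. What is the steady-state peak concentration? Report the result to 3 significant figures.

k = ln 2 / 20.0 = 0.03466 hr⁻¹
Fraction remaining after one interval: e^(−kτ) = e^(−0.03466 × 44.0) = 0.2176
R = 1 / (1 − 0.2176) = 1.278
Css,max = 10.9 × 1.278 ≈ 13.9 ng/mL

13.9 ng/mL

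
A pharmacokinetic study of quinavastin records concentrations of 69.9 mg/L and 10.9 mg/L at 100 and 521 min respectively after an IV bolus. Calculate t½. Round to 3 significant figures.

k = ln(C₁/C₂) / (t₂ − t₁) = ln(69.9/10.9) / (521 − 100)
  = 1.858 / 421.0 = 0.004414 min⁻¹
t½ = ln 2 / k = ln 2 / 0.004414 ≈ 157 minutes

157 minutes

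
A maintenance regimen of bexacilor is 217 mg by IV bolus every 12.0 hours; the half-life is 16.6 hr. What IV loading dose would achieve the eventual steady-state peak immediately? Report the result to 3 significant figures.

k = ln 2 / 16.6 = 0.04176 hr⁻¹
Accumulation ratio R = 1 / (1 − e^(−kτ)) = 1 / (1 − e^(−0.04176×12.0)) = 1 / (1 − 0.6059) = 2.537
Loading dose = maintenance dose × R = 217 × 2.537 ≈ 551 mg

551 mg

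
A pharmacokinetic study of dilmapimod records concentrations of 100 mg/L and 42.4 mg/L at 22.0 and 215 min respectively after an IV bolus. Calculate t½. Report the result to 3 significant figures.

156 minutes

k = ln(C₁/C₂) / (t₂ − t₁) = ln(100/42.4) / (215 − 22.0)
  = 0.8580 / 193.0 = 0.004446 min⁻¹
t½ = ln 2 / k = ln 2 / 0.004446 ≈ 156 minutes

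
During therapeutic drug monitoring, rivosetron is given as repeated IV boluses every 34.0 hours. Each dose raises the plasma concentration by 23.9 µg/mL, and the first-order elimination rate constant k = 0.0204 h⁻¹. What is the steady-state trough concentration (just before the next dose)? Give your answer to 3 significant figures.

23.9 µg/mL

Fraction remaining after one interval: e^(−kτ) = e^(−0.02040 × 34.0) = 0.4998
R = 1 / (1 − 0.4998) = 1.999
Css,max = 23.9 × 1.999 = 47.78 µg/mL
Css,min = Css,max × e^(−kτ) = 47.78 × 0.4998 ≈ 23.9 µg/mL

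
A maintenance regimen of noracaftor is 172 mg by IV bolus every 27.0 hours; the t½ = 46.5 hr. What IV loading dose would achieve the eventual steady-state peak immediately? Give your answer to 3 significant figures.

k = ln 2 / 46.5 = 0.01491 hr⁻¹
Accumulation ratio R = 1 / (1 − e^(−kτ)) = 1 / (1 − e^(−0.01491×27.0)) = 1 / (1 − 0.6687) = 3.018
Loading dose = maintenance dose × R = 172 × 3.018 ≈ 519 mg

519 mg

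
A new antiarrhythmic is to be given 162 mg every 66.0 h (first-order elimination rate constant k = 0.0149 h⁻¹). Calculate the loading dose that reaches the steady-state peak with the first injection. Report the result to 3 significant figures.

259 mg

Accumulation ratio R = 1 / (1 − e^(−kτ)) = 1 / (1 − e^(−0.01490×66.0)) = 1 / (1 − 0.3740) = 1.598
Loading dose = maintenance dose × R = 162 × 1.598 ≈ 259 mg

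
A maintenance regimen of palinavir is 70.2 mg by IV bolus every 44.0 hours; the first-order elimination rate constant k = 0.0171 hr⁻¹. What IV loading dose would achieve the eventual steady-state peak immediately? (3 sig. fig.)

Accumulation ratio R = 1 / (1 − e^(−kτ)) = 1 / (1 − e^(−0.01710×44.0)) = 1 / (1 − 0.4712) = 1.891
Loading dose = maintenance dose × R = 70.2 × 1.891 ≈ 133 mg

133 mg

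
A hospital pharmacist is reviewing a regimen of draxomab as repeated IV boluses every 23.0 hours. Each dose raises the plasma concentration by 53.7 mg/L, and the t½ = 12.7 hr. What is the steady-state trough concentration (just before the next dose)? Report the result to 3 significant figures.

k = ln 2 / 12.7 = 0.05458 hr⁻¹
Fraction remaining after one interval: e^(−kτ) = e^(−0.05458 × 23.0) = 0.2850
R = 1 / (1 − 0.2850) = 1.399
Css,max = 53.7 × 1.399 = 75.10 mg/L
Css,min = Css,max × e^(−kτ) = 75.10 × 0.2850 ≈ 21.4 mg/L

21.4 mg/L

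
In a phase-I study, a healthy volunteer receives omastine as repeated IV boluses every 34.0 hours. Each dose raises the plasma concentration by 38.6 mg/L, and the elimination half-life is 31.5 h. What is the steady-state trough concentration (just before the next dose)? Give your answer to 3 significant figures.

k = ln 2 / 31.5 = 0.02200 h⁻¹
Fraction remaining after one interval: e^(−kτ) = e^(−0.02200 × 34.0) = 0.4732
R = 1 / (1 − 0.4732) = 1.898
Css,max = 38.6 × 1.898 = 73.28 mg/L
Css,min = Css,max × e^(−kτ) = 73.28 × 0.4732 ≈ 34.7 mg/L

34.7 mg/L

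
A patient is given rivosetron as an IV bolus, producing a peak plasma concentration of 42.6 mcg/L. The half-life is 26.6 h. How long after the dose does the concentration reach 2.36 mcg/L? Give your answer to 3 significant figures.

k = ln 2 / 26.6 = 0.02606 h⁻¹
C(t) = C₀ e^(−kt)  ⇒  t = ln(C₀/C) / k
t = ln(42.6/2.36) / 0.02606 = 2.893 / 0.02606 ≈ 111 hours

111 hours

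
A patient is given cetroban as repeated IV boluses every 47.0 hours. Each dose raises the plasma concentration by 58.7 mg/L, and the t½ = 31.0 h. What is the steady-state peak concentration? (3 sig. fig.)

k = ln 2 / 31.0 = 0.02236 h⁻¹
Fraction remaining after one interval: e^(−kτ) = e^(−0.02236 × 47.0) = 0.3496
R = 1 / (1 − 0.3496) = 1.538
Css,max = 58.7 × 1.538 ≈ 90.3 mg/L

90.3 mg/L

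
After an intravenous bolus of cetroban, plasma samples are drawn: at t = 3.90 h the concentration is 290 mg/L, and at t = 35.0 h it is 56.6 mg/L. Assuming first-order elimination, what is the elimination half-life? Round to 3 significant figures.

k = ln(C₁/C₂) / (t₂ − t₁) = ln(290/56.6) / (35.0 − 3.90)
  = 1.634 / 31.10 = 0.05254 h⁻¹
t½ = ln 2 / k = ln 2 / 0.05254 ≈ 13.2 hours

13.2 hours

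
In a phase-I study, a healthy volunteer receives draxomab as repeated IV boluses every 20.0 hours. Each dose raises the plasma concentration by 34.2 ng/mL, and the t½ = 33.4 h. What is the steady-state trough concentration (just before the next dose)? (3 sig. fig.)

66.5 ng/mL

k = ln 2 / 33.4 = 0.02075 h⁻¹
Fraction remaining after one interval: e^(−kτ) = e^(−0.02075 × 20.0) = 0.6603
R = 1 / (1 − 0.6603) = 2.944
Css,max = 34.2 × 2.944 = 100.7 ng/mL
Css,min = Css,max × e^(−kτ) = 100.7 × 0.6603 ≈ 66.5 ng/mL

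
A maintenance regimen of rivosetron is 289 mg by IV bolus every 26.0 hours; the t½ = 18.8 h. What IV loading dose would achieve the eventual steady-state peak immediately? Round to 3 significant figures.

k = ln 2 / 18.8 = 0.03687 h⁻¹
Accumulation ratio R = 1 / (1 − e^(−kτ)) = 1 / (1 − e^(−0.03687×26.0)) = 1 / (1 − 0.3834) = 1.622
Loading dose = maintenance dose × R = 289 × 1.622 ≈ 469 mg

469 mg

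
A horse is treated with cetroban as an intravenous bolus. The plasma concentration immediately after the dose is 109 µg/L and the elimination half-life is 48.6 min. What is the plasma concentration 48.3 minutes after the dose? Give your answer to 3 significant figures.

54.7 µg/L

k = ln 2 / 48.6 = 0.01426 min⁻¹
C(t) = C₀ e^(−kt) = 109 × e^(−0.01426 × 48.3) = 109 × e^(−0.6889) = 109 × 0.5021 ≈ 54.7 µg/L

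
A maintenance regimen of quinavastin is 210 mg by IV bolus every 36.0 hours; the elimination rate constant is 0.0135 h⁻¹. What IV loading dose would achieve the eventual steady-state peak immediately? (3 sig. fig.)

546 mg

Accumulation ratio R = 1 / (1 − e^(−kτ)) = 1 / (1 − e^(−0.01350×36.0)) = 1 / (1 − 0.6151) = 2.598
Loading dose = maintenance dose × R = 210 × 2.598 ≈ 546 mg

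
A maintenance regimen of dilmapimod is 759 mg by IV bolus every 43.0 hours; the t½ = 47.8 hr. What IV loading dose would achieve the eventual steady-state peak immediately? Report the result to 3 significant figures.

1640 mg

k = ln 2 / 47.8 = 0.01450 hr⁻¹
Accumulation ratio R = 1 / (1 − e^(−kτ)) = 1 / (1 − e^(−0.01450×43.0)) = 1 / (1 − 0.5360) = 2.155
Loading dose = maintenance dose × R = 759 × 2.155 ≈ 1640 mg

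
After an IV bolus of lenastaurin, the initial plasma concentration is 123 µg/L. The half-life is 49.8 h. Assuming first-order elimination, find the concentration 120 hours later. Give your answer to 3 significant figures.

k = ln 2 / 49.8 = 0.01392 h⁻¹
120 h is 2.410 half-lives, so C = 123 × (1/2)^2.410 = 123 × 0.1882 ≈ 23.1 µg/L

23.1 µg/L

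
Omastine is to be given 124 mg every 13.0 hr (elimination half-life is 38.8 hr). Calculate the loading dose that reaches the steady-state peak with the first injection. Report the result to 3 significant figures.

k = ln 2 / 38.8 = 0.01786 hr⁻¹
Accumulation ratio R = 1 / (1 − e^(−kτ)) = 1 / (1 − e^(−0.01786×13.0)) = 1 / (1 − 0.7928) = 4.825
Loading dose = maintenance dose × R = 124 × 4.825 ≈ 598 mg

598 mg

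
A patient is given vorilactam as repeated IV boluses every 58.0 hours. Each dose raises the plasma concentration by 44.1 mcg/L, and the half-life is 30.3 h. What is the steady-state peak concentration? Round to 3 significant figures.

60.0 mcg/L

k = ln 2 / 30.3 = 0.02288 h⁻¹
Fraction remaining after one interval: e^(−kτ) = e^(−0.02288 × 58.0) = 0.2653
R = 1 / (1 − 0.2653) = 1.361
Css,max = 44.1 × 1.361 ≈ 60.0 mcg/L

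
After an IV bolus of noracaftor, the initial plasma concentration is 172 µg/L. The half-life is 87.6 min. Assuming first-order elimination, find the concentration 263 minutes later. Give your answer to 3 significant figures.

k = ln 2 / 87.6 = 0.007913 min⁻¹
C(t) = C₀ e^(−kt) = 172 × e^(−0.007913 × 263) = 172 × e^(−2.081) = 172 × 0.1248 ≈ 21.5 µg/L

21.5 µg/L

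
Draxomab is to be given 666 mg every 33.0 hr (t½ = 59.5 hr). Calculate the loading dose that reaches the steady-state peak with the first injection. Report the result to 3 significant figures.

2090 mg

k = ln 2 / 59.5 = 0.01165 hr⁻¹
Accumulation ratio R = 1 / (1 − e^(−kτ)) = 1 / (1 − e^(−0.01165×33.0)) = 1 / (1 − 0.6808) = 3.133
Loading dose = maintenance dose × R = 666 × 3.133 ≈ 2090 mg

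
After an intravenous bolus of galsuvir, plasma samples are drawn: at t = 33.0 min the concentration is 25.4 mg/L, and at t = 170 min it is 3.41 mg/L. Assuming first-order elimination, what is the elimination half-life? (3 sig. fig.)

47.3 minutes

k = ln(C₁/C₂) / (t₂ − t₁) = ln(25.4/3.41) / (170 − 33.0)
  = 2.008 / 137.0 = 0.01466 min⁻¹
t½ = ln 2 / k = ln 2 / 0.01466 ≈ 47.3 minutes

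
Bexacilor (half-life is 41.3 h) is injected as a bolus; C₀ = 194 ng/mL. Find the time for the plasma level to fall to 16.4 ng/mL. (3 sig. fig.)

k = ln 2 / 41.3 = 0.01678 h⁻¹
C(t) = C₀ e^(−kt)  ⇒  t = ln(C₀/C) / k
t = ln(194/16.4) / 0.01678 = 2.471 / 0.01678 ≈ 147 hours

147 hours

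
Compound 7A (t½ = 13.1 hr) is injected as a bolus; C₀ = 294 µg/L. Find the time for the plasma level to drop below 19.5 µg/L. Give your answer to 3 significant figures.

51.3 hours

k = ln 2 / 13.1 = 0.05291 hr⁻¹
C(t) = C₀ e^(−kt)  ⇒  t = ln(C₀/C) / k
t = ln(294/19.5) / 0.05291 = 2.713 / 0.05291 ≈ 51.3 hours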